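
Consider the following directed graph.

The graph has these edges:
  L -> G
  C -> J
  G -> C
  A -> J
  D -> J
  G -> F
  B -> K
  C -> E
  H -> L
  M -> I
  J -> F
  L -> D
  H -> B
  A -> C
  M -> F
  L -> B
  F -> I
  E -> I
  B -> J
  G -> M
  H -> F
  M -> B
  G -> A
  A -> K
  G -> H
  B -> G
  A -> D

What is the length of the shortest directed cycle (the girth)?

For each vertex v, BFS finds the shortest path from v back to v.
The shortest such closed walk is H → L → G → H, length 3.

3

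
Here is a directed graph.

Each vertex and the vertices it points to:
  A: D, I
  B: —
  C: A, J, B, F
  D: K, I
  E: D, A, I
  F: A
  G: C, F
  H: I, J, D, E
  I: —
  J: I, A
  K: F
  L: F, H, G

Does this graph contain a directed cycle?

Yes

DFS with white/gray/black marking, starting from D:
D gray
  K gray
    F gray
      A gray
        A→D: D is gray → back edge
Back edge found, so a cycle exists: D → K → F → A → D.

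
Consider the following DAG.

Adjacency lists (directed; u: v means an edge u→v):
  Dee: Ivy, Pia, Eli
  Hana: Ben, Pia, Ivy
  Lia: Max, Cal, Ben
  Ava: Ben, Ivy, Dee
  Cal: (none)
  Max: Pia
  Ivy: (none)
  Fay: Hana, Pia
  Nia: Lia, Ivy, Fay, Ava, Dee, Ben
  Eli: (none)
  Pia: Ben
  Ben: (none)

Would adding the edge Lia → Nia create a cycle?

Adding Lia→Nia creates a cycle iff Nia can already reach Lia.
Path from Nia: Nia → Lia.
So Nia → … → Lia → Nia is a cycle.

Yes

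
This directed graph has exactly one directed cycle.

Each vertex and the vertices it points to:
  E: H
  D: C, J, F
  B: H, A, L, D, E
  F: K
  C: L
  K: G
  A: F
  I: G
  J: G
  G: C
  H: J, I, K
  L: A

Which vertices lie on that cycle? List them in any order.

DFS with gray/black marking from C:
C gray
  L gray
    A gray
      F gray
        K gray
          G gray
            G→C: C is gray → back edge
Back edge closes the cycle C → L → A → F → K → G → C; its vertices are {A, C, F, G, K, L}.

A, C, F, G, K, L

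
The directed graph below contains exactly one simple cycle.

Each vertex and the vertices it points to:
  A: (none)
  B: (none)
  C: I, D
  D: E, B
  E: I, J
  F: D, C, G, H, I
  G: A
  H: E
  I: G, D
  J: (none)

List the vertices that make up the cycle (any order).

DFS with gray/black marking from I:
I gray
  G gray
    A gray
    A black
  G black
  D gray
    E gray
      E→I: I is gray → back edge
Back edge closes the cycle I → D → E → I; its vertices are {D, E, I}.

D, E, I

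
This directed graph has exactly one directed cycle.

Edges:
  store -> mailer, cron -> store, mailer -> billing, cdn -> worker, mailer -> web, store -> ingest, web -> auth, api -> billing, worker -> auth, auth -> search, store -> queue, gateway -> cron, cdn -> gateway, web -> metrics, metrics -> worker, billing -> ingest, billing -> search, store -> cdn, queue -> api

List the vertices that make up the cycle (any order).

DFS with gray/black marking from cron:
cron gray
  store gray
    mailer gray
      web gray
        auth gray
          search gray
          search black
        auth black
        metrics gray
          worker gray
            worker→auth: auth black — skip
          worker black
        metrics black
      web black
      billing gray
        ingest gray
        ingest black
        billing→search: search black — skip
      billing black
    mailer black
    store→ingest: ingest black — skip
    cdn gray
      gateway gray
        gateway→cron: cron is gray → back edge
Back edge closes the cycle cron → store → cdn → gateway → cron; its vertices are {cdn, cron, store, gateway}.

cdn, cron, store, gateway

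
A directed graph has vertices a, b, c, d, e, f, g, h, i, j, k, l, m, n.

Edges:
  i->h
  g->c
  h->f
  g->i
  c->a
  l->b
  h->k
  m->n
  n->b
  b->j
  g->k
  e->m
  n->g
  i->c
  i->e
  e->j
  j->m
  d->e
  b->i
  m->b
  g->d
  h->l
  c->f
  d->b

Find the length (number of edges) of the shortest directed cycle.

3

For each vertex v, BFS finds the shortest path from v back to v.
The shortest such closed walk is m → b → j → m, length 3.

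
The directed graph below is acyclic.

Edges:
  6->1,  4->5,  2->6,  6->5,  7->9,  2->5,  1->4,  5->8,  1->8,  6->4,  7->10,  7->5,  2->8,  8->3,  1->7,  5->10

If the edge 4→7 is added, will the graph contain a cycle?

No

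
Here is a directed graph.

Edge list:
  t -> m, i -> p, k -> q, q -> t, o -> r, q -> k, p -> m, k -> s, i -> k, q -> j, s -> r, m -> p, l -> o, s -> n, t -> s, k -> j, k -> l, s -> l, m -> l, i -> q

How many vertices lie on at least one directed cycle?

4

A vertex is on a directed cycle iff it belongs to a strongly connected component of size ≥ 2 (or has a self-loop).
The vertices on cycles are {k, m, p, q} — 4 in total.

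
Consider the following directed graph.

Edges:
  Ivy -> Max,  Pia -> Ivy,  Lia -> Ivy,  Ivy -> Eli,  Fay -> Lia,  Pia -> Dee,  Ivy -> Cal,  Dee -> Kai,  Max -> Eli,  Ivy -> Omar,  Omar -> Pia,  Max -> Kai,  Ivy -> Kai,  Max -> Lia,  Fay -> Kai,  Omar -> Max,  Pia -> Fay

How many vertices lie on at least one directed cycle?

A vertex is on a directed cycle iff it belongs to a strongly connected component of size ≥ 2 (or has a self-loop).
The vertices on cycles are {Fay, Ivy, Lia, Max, Pia, Omar} — 6 in total.

6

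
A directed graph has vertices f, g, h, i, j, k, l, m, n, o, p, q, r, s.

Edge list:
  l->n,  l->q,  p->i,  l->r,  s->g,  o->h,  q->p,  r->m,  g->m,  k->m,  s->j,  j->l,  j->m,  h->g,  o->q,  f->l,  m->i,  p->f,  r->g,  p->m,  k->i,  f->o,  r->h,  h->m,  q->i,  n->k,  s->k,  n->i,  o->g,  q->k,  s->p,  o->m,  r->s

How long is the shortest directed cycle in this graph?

For each vertex v, BFS finds the shortest path from v back to v.
The shortest such closed walk is f → l → q → p → f, length 4.

4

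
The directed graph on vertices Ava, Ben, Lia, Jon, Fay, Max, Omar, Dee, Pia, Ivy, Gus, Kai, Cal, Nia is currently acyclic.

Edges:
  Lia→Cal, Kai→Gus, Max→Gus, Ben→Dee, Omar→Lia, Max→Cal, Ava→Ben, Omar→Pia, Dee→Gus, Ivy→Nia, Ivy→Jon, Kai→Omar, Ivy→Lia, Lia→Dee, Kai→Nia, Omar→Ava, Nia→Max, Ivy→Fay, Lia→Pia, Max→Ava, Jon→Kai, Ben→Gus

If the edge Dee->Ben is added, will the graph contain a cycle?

Yes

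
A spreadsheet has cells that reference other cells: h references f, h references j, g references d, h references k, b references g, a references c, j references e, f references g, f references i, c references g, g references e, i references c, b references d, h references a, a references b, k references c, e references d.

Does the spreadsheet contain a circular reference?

DFS with white/gray/black marking, starting from c:
c gray
  g gray
    e gray
      d gray
      d black
    e black
    g→d: d black — skip
  g black
c black
a gray
  a→c: c black — skip
  b gray
    b→d: d black — skip
    b→g: g black — skip
  b black
a black
k gray
  k→c: c black — skip
k black
f gray
  i gray
    i→c: c black — skip
  i black
  f→g: g black — skip
f black
h gray
  j gray
    j→e: e black — skip
  j black
  h→k: k black — skip
  h→f: f black — skip
  h→a: a black — skip
h black
Every edge goes to a white or black vertex — no back edge, so the graph is acyclic.

No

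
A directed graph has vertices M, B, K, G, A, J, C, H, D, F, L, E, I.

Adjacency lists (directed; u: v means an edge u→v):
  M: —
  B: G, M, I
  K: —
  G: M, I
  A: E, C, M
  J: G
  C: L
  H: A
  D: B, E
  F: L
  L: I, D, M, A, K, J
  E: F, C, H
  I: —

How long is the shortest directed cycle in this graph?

For each vertex v, BFS finds the shortest path from v back to v.
The shortest such closed walk is L → A → C → L, length 3.

3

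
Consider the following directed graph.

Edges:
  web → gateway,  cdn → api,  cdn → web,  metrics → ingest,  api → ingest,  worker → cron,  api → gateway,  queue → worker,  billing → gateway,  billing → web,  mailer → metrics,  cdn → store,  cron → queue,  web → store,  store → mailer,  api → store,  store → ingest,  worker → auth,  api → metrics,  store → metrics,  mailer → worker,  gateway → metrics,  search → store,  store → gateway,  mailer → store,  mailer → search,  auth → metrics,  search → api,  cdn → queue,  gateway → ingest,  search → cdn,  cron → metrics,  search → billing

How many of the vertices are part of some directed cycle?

A vertex is on a directed cycle iff it belongs to a strongly connected component of size ≥ 2 (or has a self-loop).
The vertices on cycles are {api, cdn, web, cron, queue, store, mailer, search, worker, billing} — 10 in total.

10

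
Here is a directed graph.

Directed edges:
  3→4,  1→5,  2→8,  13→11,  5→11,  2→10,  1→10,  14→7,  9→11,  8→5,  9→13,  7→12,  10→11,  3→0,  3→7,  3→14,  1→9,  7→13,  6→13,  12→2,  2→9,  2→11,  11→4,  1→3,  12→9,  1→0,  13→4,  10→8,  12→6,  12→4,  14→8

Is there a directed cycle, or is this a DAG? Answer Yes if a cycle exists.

DFS with white/gray/black marking, starting from 9:
9 gray
  11 gray
    4 gray
    4 black
  11 black
  13 gray
    13→11: 11 black — skip
    13→4: 4 black — skip
  13 black
9 black
0 gray
0 black
6 gray
  6→13: 13 black — skip
6 black
12 gray
  2 gray
    8 gray
      5 gray
        5→11: 11 black — skip
      5 black
    8 black
    2→9: 9 black — skip
    10 gray
      10→8: 8 black — skip
      10→11: 11 black — skip
    10 black
    2→11: 11 black — skip
  2 black
  12→4: 4 black — skip
  12→9: 9 black — skip
  12→6: 6 black — skip
12 black
3 gray
  7 gray
    7→13: 13 black — skip
    7→12: 12 black — skip
  7 black
  14 gray
    14→8: 8 black — skip
    14→7: 7 black — skip
  14 black
  3→0: 0 black — skip
  3→4: 4 black — skip
3 black
1 gray
  1→0: 0 black — skip
  1→3: 3 black — skip
  1→9: 9 black — skip
  1→10: 10 black — skip
  1→5: 5 black — skip
1 black
Every edge goes to a white or black vertex — no back edge, so the graph is acyclic.

No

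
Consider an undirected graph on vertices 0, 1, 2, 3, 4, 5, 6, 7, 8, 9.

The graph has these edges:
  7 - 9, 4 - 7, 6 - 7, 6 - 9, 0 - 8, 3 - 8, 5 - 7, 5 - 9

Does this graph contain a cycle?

Yes

DFS, tracking each vertex's parent; an edge to a visited non-parent vertex closes a cycle.
Start from 8:
visit 8 (parent –)
  visit 0 (parent 8)
    0–8: parent, skip
  visit 3 (parent 8)
    3–8: parent, skip
visit 1 (parent –)
visit 2 (parent –)
visit 4 (parent –)
  visit 7 (parent 4)
    7–4: parent, skip
    visit 9 (parent 7)
      visit 5 (parent 9)
        5–9: parent, skip
        5–7: 7 visited and ≠ parent → cycle
Cycle: 7 – 9 – 5 – 7.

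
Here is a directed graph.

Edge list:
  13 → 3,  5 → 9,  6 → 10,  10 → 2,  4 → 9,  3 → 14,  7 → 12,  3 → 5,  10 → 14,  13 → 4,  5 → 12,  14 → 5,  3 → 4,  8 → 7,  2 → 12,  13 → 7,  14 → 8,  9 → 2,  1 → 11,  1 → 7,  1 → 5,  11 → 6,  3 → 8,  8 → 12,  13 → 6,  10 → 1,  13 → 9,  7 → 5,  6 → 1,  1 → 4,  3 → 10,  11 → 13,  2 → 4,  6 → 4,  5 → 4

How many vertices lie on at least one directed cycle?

A vertex is on a directed cycle iff it belongs to a strongly connected component of size ≥ 2 (or has a self-loop).
The vertices on cycles are {1, 2, 3, 4, 6, 9, 10, 11, 13} — 9 in total.

9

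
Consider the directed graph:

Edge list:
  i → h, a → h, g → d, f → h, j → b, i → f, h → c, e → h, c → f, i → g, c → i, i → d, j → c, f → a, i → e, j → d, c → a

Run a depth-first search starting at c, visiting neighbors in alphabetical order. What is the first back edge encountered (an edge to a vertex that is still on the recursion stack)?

h->c

DFS from c (visiting neighbors in alphabetical order); mark gray on enter, black on exit:
c gray
  a gray
    h gray
      h→c: c is gray → back edge
First back edge: h → c.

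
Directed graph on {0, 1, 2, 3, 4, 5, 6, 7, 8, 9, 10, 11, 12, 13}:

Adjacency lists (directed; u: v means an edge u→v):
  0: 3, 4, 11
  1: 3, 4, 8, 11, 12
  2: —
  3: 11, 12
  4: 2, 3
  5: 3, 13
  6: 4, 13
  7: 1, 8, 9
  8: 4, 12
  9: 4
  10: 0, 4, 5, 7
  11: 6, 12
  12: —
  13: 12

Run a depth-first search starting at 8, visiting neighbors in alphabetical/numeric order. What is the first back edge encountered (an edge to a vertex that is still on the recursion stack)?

6→4

DFS from 8 (visiting neighbors in alphabetical/numeric order); mark gray on enter, black on exit:
8 gray
  4 gray
    2 gray
    2 black
    3 gray
      11 gray
        6 gray
          6→4: 4 is gray → back edge
First back edge: 6 → 4.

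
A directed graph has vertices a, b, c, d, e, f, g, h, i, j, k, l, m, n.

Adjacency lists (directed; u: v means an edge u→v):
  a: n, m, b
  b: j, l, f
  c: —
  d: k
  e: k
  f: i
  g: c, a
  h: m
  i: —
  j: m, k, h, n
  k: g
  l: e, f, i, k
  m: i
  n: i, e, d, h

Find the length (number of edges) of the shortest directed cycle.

5

For each vertex v, BFS finds the shortest path from v back to v.
The shortest such closed walk is g → a → n → e → k → g, length 5.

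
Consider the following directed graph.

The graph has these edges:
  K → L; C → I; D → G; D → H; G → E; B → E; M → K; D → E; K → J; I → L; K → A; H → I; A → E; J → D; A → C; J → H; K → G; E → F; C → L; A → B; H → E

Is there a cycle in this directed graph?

No

DFS with white/gray/black marking, starting from F:
F gray
F black
A gray
  E gray
    E→F: F black — skip
  E black
  B gray
    B→E: E black — skip
  B black
  C gray
    L gray
    L black
    I gray
      I→L: L black — skip
    I black
  C black
A black
D gray
  H gray
    H→I: I black — skip
    H→E: E black — skip
  H black
  G gray
    G→E: E black — skip
  G black
  D→E: E black — skip
D black
J gray
  J→H: H black — skip
  J→D: D black — skip
J black
K gray
  K→J: J black — skip
  K→A: A black — skip
  K→L: L black — skip
  K→G: G black — skip
K black
M gray
  M→K: K black — skip
M black
Every edge goes to a white or black vertex — no back edge, so the graph is acyclic.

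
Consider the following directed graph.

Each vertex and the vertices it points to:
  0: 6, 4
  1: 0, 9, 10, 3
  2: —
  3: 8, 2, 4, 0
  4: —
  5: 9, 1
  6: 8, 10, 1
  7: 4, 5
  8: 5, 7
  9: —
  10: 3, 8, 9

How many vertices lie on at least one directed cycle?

8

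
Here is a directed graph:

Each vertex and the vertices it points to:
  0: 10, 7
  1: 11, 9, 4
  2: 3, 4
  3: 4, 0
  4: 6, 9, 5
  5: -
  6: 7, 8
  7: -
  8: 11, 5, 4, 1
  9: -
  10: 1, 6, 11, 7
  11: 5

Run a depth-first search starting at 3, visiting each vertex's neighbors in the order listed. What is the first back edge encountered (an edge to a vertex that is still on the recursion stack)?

8→4

DFS from 3 (visiting each vertex's neighbors in the order listed); mark gray on enter, black on exit:
3 gray
  4 gray
    6 gray
      7 gray
      7 black
      8 gray
        11 gray
          5 gray
          5 black
        11 black
        8→5: 5 black — skip
        8→4: 4 is gray → back edge
First back edge: 8 → 4.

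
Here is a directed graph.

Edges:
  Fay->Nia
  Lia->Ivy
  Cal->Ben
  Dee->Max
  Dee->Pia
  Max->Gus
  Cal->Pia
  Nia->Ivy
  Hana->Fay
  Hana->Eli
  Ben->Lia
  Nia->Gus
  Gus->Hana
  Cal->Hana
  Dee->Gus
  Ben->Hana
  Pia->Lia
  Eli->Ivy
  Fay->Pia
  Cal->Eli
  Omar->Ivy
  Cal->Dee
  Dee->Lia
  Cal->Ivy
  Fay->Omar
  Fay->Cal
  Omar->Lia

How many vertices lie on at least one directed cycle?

8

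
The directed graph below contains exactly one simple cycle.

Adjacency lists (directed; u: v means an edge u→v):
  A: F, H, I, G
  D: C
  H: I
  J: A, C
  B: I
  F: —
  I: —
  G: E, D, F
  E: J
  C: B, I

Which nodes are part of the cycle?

DFS with gray/black marking from J:
J gray
  A gray
    F gray
    F black
    H gray
      I gray
      I black
    H black
    A→I: I black — skip
    G gray
      E gray
        E→J: J is gray → back edge
Back edge closes the cycle J → A → G → E → J; its vertices are {A, E, G, J}.

A, E, G, J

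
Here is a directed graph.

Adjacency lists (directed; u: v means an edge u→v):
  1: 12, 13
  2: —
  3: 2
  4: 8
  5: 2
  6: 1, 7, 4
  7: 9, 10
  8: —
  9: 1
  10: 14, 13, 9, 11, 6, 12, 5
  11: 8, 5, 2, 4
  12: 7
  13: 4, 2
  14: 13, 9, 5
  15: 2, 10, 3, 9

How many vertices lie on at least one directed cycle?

7

A vertex is on a directed cycle iff it belongs to a strongly connected component of size ≥ 2 (or has a self-loop).
The vertices on cycles are {1, 6, 7, 9, 10, 12, 14} — 7 in total.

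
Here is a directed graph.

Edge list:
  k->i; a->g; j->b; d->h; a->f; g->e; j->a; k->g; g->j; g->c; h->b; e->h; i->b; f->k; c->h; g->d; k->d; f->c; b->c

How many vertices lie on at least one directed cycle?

8

A vertex is on a directed cycle iff it belongs to a strongly connected component of size ≥ 2 (or has a self-loop).
The vertices on cycles are {a, b, c, f, g, h, j, k} — 8 in total.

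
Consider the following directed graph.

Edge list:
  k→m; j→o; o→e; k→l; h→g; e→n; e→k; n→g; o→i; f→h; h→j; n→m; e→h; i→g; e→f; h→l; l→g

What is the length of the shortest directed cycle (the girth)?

4

For each vertex v, BFS finds the shortest path from v back to v.
The shortest such closed walk is e → h → j → o → e, length 4.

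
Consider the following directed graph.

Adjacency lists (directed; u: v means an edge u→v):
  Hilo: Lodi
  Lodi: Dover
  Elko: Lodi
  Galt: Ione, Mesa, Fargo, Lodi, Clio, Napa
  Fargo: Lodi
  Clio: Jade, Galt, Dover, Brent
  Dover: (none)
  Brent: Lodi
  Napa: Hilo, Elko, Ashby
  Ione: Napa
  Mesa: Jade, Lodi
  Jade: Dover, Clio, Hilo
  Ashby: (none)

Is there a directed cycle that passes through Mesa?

Mesa is on a cycle iff Mesa can reach itself via ≥1 edge.
Mesa → Jade → Clio → Galt → Mesa — yes.

Yes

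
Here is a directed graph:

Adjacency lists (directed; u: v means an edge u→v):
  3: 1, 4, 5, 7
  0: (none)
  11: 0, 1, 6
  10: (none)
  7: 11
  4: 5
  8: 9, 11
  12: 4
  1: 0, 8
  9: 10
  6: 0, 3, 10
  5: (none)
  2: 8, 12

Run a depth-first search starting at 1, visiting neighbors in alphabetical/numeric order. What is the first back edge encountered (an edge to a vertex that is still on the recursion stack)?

11→1

DFS from 1 (visiting neighbors in alphabetical/numeric order); mark gray on enter, black on exit:
1 gray
  0 gray
  0 black
  8 gray
    9 gray
      10 gray
      10 black
    9 black
    11 gray
      11→0: 0 black — skip
      11→1: 1 is gray → back edge
First back edge: 11 → 1.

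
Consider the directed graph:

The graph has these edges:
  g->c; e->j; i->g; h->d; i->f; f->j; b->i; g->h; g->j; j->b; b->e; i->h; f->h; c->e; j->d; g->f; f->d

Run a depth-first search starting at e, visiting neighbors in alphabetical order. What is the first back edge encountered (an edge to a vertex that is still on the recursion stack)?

b→e

DFS from e (visiting neighbors in alphabetical order); mark gray on enter, black on exit:
e gray
  j gray
    b gray
      b→e: e is gray → back edge
First back edge: b → e.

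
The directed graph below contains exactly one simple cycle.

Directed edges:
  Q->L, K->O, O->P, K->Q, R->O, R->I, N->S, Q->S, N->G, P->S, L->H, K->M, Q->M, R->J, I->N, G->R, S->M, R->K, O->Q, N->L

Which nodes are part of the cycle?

G, I, N, R

DFS with gray/black marking from R:
R gray
  I gray
    N gray
      S gray
        M gray
        M black
      S black
      G gray
        G→R: R is gray → back edge
Back edge closes the cycle R → I → N → G → R; its vertices are {G, I, N, R}.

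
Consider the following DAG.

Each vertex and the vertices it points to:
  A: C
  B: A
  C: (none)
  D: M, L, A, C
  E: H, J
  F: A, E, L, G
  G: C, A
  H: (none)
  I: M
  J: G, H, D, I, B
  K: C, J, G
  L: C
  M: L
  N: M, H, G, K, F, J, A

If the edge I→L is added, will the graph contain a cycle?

No

Adding I→L creates a cycle iff L can already reach I.
Explore from L: no path reaches I. The graph stays acyclic.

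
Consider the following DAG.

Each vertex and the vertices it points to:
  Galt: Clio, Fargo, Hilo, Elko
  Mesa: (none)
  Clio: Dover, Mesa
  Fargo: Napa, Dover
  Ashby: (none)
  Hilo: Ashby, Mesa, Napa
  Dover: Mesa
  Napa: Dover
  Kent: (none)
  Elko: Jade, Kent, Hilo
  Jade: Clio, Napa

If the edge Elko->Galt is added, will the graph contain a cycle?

Adding Elko→Galt creates a cycle iff Galt can already reach Elko.
Path from Galt: Galt → Elko.
So Galt → … → Elko → Galt is a cycle.

Yes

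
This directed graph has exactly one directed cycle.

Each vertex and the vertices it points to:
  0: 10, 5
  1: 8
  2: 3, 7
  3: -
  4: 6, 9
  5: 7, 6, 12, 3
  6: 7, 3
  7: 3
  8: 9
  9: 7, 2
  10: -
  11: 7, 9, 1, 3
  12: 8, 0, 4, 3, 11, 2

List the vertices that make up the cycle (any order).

0, 5, 12

DFS with gray/black marking from 12:
12 gray
  8 gray
    9 gray
      7 gray
        3 gray
        3 black
      7 black
      2 gray
        2→3: 3 black — skip
        2→7: 7 black — skip
      2 black
    9 black
  8 black
  0 gray
    10 gray
    10 black
    5 gray
      5→7: 7 black — skip
      6 gray
        6→7: 7 black — skip
        6→3: 3 black — skip
      6 black
      5→12: 12 is gray → back edge
Back edge closes the cycle 12 → 0 → 5 → 12; its vertices are {0, 5, 12}.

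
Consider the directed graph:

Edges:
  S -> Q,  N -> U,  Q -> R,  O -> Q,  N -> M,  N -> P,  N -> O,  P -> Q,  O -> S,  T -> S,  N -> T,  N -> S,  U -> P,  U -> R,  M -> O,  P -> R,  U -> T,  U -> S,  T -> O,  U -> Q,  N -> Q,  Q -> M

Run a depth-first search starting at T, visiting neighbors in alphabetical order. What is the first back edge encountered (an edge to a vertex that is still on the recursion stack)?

DFS from T (visiting neighbors in alphabetical order); mark gray on enter, black on exit:
T gray
  O gray
    Q gray
      M gray
        M→O: O is gray → back edge
First back edge: M → O.

M→O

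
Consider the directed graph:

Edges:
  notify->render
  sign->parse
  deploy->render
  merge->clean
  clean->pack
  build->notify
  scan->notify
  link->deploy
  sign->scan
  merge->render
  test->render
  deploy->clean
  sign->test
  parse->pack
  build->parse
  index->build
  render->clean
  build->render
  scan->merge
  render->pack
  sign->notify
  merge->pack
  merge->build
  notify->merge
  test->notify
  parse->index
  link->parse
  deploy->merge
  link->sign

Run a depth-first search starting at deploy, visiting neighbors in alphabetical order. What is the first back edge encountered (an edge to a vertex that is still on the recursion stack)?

DFS from deploy (visiting neighbors in alphabetical order); mark gray on enter, black on exit:
deploy gray
  clean gray
    pack gray
    pack black
  clean black
  merge gray
    build gray
      notify gray
        notify→merge: merge is gray → back edge
First back edge: notify → merge.

notify→merge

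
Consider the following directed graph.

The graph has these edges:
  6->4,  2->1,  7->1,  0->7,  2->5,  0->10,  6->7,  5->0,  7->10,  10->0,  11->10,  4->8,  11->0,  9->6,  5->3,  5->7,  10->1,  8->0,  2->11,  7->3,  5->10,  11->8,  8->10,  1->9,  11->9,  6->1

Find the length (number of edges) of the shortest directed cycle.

2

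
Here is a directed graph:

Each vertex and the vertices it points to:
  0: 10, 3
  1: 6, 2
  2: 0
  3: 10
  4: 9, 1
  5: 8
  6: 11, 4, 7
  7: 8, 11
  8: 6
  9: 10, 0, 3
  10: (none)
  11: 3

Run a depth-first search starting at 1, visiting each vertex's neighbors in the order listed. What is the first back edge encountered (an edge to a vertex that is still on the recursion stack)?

DFS from 1 (visiting each vertex's neighbors in the order listed); mark gray on enter, black on exit:
1 gray
  6 gray
    11 gray
      3 gray
        10 gray
        10 black
      3 black
    11 black
    4 gray
      9 gray
        9→10: 10 black — skip
        0 gray
          0→10: 10 black — skip
          0→3: 3 black — skip
        0 black
        9→3: 3 black — skip
      9 black
      4→1: 1 is gray → back edge
First back edge: 4 → 1.

4->1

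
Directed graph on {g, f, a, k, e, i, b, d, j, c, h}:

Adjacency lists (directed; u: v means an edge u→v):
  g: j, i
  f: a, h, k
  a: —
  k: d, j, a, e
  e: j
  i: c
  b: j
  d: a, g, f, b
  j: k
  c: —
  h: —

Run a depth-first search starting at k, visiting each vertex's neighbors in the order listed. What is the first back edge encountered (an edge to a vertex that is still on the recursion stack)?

j→k

DFS from k (visiting each vertex's neighbors in the order listed); mark gray on enter, black on exit:
k gray
  d gray
    a gray
    a black
    g gray
      j gray
        j→k: k is gray → back edge
First back edge: j → k.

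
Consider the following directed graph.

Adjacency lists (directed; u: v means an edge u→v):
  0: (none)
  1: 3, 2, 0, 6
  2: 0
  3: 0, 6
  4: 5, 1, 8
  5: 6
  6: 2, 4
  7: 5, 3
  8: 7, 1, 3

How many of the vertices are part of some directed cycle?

7

A vertex is on a directed cycle iff it belongs to a strongly connected component of size ≥ 2 (or has a self-loop).
The vertices on cycles are {1, 3, 4, 5, 6, 7, 8} — 7 in total.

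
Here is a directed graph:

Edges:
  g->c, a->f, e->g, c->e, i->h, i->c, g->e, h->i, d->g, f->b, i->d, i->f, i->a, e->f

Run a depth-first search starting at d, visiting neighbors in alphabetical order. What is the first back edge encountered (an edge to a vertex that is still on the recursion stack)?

e→g

DFS from d (visiting neighbors in alphabetical order); mark gray on enter, black on exit:
d gray
  g gray
    c gray
      e gray
        f gray
          b gray
          b black
        f black
        e→g: g is gray → back edge
First back edge: e → g.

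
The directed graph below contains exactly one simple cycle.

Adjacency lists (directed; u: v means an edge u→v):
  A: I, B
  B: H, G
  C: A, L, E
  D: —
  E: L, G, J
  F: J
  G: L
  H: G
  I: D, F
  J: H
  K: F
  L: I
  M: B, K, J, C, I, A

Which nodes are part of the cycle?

DFS with gray/black marking from L:
L gray
  I gray
    D gray
    D black
    F gray
      J gray
        H gray
          G gray
            G→L: L is gray → back edge
Back edge closes the cycle L → I → F → J → H → G → L; its vertices are {F, G, H, I, J, L}.

F, G, H, I, J, L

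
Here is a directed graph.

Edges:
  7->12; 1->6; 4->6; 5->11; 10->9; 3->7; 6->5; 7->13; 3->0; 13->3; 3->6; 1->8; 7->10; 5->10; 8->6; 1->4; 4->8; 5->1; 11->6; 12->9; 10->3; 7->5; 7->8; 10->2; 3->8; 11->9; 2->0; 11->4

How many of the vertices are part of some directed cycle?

A vertex is on a directed cycle iff it belongs to a strongly connected component of size ≥ 2 (or has a self-loop).
The vertices on cycles are {1, 3, 4, 5, 6, 7, 8, 10, 11, 13} — 10 in total.

10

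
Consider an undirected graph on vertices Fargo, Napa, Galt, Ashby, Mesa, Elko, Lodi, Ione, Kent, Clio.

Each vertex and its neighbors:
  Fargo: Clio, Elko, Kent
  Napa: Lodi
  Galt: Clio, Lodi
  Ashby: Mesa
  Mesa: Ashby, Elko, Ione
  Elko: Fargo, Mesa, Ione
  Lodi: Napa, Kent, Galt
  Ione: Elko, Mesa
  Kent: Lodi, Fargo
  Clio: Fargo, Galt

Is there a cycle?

Yes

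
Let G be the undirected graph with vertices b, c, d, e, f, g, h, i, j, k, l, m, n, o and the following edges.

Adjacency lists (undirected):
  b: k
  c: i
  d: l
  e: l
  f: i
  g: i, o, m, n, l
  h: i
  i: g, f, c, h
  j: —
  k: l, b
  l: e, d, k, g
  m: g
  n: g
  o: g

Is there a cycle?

No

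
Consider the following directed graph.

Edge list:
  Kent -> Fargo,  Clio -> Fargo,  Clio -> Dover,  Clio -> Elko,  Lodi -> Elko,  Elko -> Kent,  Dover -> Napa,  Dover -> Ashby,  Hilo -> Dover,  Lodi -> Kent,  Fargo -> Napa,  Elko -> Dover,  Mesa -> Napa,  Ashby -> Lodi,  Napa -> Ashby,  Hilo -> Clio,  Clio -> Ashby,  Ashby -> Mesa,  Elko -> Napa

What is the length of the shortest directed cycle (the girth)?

3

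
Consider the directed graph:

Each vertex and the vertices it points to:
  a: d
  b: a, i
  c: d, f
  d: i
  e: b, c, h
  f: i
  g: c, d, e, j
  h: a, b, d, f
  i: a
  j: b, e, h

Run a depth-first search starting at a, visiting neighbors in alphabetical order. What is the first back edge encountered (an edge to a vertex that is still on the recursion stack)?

DFS from a (visiting neighbors in alphabetical order); mark gray on enter, black on exit:
a gray
  d gray
    i gray
      i→a: a is gray → back edge
First back edge: i → a.

i→a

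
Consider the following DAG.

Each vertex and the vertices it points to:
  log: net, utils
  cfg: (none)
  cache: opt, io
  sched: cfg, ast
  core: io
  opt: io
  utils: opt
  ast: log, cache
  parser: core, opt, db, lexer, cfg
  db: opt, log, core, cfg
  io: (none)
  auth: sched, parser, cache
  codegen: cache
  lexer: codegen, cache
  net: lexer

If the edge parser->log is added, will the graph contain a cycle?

No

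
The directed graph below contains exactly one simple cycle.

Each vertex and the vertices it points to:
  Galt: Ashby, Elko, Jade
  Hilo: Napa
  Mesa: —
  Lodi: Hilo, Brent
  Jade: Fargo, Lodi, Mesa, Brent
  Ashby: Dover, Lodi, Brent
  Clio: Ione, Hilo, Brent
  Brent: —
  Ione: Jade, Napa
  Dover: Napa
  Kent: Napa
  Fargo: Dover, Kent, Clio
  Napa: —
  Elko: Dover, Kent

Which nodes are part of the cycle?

Clio, Ione, Jade, Fargo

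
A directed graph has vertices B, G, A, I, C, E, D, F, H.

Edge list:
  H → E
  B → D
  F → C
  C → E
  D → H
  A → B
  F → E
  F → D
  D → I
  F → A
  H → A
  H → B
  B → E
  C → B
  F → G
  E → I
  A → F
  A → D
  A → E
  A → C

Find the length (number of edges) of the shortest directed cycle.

2

For each vertex v, BFS finds the shortest path from v back to v.
The shortest such closed walk is A → F → A, length 2.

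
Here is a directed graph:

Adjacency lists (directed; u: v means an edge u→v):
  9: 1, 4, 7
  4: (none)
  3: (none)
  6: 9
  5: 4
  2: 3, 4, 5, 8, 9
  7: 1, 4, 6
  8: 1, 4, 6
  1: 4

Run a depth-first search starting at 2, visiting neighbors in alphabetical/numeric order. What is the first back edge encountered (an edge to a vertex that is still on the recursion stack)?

7→6

DFS from 2 (visiting neighbors in alphabetical/numeric order); mark gray on enter, black on exit:
2 gray
  3 gray
  3 black
  4 gray
  4 black
  5 gray
    5→4: 4 black — skip
  5 black
  8 gray
    1 gray
      1→4: 4 black — skip
    1 black
    8→4: 4 black — skip
    6 gray
      9 gray
        9→1: 1 black — skip
        9→4: 4 black — skip
        7 gray
          7→1: 1 black — skip
          7→4: 4 black — skip
          7→6: 6 is gray → back edge
First back edge: 7 → 6.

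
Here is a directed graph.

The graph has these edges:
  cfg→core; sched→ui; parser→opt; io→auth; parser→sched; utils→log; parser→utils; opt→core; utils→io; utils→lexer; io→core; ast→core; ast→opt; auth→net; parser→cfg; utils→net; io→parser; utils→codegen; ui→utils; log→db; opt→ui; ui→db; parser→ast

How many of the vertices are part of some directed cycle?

A vertex is on a directed cycle iff it belongs to a strongly connected component of size ≥ 2 (or has a self-loop).
The vertices on cycles are {io, ui, ast, opt, sched, utils, parser} — 7 in total.

7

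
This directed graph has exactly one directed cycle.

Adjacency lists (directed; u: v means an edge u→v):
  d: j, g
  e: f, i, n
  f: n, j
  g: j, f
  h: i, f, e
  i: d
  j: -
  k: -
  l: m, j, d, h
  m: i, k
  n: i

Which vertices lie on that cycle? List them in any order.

DFS with gray/black marking from d:
d gray
  j gray
  j black
  g gray
    g→j: j black — skip
    f gray
      n gray
        i gray
          i→d: d is gray → back edge
Back edge closes the cycle d → g → f → n → i → d; its vertices are {d, f, g, i, n}.

d, f, g, i, n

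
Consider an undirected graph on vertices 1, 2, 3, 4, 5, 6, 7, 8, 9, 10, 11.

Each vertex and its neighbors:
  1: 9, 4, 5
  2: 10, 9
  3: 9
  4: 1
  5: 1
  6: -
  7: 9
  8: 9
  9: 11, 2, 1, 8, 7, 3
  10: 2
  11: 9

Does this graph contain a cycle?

No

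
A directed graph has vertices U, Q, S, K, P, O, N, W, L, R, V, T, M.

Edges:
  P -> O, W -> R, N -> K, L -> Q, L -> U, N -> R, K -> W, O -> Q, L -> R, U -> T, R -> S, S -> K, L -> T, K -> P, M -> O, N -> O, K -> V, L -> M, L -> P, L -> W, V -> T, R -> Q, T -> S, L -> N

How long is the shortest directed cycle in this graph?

4

For each vertex v, BFS finds the shortest path from v back to v.
The shortest such closed walk is R → S → K → W → R, length 4.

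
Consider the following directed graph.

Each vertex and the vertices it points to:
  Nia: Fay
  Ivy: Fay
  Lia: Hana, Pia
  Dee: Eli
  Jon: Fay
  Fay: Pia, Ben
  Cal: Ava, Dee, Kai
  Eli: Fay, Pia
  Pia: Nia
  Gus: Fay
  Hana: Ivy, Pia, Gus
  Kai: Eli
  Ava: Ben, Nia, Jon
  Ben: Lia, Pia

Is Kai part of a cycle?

Kai lies on a cycle iff there is a path from Kai back to itself.
Exploring from Kai, it never reaches itself; equivalently, its strongly connected component is a singleton.

No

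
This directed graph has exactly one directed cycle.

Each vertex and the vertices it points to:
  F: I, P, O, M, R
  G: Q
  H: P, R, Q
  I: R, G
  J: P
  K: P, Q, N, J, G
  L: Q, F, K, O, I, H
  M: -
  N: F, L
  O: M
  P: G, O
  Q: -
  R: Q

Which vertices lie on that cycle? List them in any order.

DFS with gray/black marking from K:
K gray
  P gray
    G gray
      Q gray
      Q black
    G black
    O gray
      M gray
      M black
    O black
  P black
  K→Q: Q black — skip
  N gray
    F gray
      I gray
        R gray
          R→Q: Q black — skip
        R black
        I→G: G black — skip
      I black
      F→P: P black — skip
      F→O: O black — skip
      F→M: M black — skip
      F→R: R black — skip
    F black
    L gray
      L→Q: Q black — skip
      L→F: F black — skip
      L→K: K is gray → back edge
Back edge closes the cycle K → N → L → K; its vertices are {K, L, N}.

K, L, N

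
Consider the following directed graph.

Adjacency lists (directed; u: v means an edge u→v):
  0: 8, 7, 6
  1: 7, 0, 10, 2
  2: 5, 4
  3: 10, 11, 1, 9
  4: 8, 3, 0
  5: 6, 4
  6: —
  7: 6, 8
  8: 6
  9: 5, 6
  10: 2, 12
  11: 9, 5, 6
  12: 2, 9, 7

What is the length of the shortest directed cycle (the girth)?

4

For each vertex v, BFS finds the shortest path from v back to v.
The shortest such closed walk is 3 → 10 → 2 → 4 → 3, length 4.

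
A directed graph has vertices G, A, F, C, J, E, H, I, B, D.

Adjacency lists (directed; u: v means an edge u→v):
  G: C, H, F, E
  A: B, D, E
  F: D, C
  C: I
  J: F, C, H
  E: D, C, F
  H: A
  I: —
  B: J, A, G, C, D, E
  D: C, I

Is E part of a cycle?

No

E lies on a cycle iff there is a path from E back to itself.
Exploring from E, it never reaches itself; equivalently, its strongly connected component is a singleton.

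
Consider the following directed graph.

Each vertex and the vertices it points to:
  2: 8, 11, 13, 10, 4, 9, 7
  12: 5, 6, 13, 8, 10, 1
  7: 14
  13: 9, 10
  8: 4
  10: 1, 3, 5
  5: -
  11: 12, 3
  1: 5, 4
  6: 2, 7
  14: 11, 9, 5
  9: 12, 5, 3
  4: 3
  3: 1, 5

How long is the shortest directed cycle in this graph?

For each vertex v, BFS finds the shortest path from v back to v.
The shortest such closed walk is 12 → 13 → 9 → 12, length 3.

3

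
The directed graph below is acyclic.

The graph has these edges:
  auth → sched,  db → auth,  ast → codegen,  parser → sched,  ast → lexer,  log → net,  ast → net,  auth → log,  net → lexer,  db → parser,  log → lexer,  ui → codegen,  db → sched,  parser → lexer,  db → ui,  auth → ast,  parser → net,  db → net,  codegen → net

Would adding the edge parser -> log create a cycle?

No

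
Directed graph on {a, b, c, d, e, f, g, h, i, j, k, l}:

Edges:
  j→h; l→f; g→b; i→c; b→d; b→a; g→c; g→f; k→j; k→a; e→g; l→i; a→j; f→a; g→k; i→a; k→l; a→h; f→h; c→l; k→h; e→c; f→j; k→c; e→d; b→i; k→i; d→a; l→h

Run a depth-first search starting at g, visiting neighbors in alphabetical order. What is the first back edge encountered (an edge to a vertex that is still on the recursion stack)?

l->i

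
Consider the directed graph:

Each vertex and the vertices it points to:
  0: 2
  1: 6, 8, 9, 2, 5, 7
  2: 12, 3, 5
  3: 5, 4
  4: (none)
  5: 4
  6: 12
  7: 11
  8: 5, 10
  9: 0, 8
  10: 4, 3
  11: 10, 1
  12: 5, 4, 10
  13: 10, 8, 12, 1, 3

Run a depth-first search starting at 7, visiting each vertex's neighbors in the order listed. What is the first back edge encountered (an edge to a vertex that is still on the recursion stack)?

1→7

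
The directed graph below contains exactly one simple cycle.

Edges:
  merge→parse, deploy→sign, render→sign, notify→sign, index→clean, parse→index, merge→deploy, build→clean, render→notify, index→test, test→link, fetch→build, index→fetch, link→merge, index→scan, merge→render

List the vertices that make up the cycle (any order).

DFS with gray/black marking from merge:
merge gray
  parse gray
    index gray
      scan gray
      scan black
      test gray
        link gray
          link→merge: merge is gray → back edge
Back edge closes the cycle merge → parse → index → test → link → merge; its vertices are {link, test, index, merge, parse}.

link, test, index, merge, parse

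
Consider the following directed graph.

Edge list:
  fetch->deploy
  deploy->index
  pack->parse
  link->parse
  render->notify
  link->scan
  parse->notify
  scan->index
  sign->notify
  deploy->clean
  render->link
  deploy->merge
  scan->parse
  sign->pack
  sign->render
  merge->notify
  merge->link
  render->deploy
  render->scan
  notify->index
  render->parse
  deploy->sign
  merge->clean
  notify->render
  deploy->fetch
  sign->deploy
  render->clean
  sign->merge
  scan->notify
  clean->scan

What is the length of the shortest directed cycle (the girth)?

For each vertex v, BFS finds the shortest path from v back to v.
The shortest such closed walk is sign → deploy → sign, length 2.

2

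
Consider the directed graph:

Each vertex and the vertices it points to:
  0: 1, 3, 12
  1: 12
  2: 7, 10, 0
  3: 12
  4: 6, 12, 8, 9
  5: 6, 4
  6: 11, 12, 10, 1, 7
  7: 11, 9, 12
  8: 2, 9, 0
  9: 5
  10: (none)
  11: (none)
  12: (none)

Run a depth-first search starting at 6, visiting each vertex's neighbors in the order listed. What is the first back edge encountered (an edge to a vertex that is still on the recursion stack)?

5→6

DFS from 6 (visiting each vertex's neighbors in the order listed); mark gray on enter, black on exit:
6 gray
  11 gray
  11 black
  12 gray
  12 black
  10 gray
  10 black
  1 gray
    1→12: 12 black — skip
  1 black
  7 gray
    7→11: 11 black — skip
    9 gray
      5 gray
        5→6: 6 is gray → back edge
First back edge: 5 → 6.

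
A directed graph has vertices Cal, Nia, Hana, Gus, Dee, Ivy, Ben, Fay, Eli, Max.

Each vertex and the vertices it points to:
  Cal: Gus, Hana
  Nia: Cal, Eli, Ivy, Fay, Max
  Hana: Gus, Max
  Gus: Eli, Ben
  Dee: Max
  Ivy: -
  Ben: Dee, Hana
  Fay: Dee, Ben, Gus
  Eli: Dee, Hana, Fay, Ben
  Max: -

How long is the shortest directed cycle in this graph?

3

For each vertex v, BFS finds the shortest path from v back to v.
The shortest such closed walk is Hana → Gus → Eli → Hana, length 3.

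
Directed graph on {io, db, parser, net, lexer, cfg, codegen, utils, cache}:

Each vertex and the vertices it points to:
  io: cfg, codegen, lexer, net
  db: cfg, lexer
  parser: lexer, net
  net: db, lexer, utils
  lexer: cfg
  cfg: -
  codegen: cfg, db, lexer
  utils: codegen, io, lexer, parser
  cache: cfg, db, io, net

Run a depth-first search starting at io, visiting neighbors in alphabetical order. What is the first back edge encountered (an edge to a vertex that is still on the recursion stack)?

utils->io

DFS from io (visiting neighbors in alphabetical order); mark gray on enter, black on exit:
io gray
  cfg gray
  cfg black
  codegen gray
    codegen→cfg: cfg black — skip
    db gray
      db→cfg: cfg black — skip
      lexer gray
        lexer→cfg: cfg black — skip
      lexer black
    db black
    codegen→lexer: lexer black — skip
  codegen black
  io→lexer: lexer black — skip
  net gray
    net→db: db black — skip
    net→lexer: lexer black — skip
    utils gray
      utils→codegen: codegen black — skip
      utils→io: io is gray → back edge
First back edge: utils → io.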